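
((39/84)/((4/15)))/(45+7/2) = 195/5432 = 0.04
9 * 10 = 90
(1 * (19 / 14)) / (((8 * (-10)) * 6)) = -19 / 6720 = -0.00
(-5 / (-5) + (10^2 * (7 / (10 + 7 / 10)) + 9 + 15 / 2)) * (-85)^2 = 128207625 / 214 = 599101.05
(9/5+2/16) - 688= -27443/40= -686.08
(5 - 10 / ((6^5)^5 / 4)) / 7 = 17768930018706063355 / 24876502026188488704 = 0.71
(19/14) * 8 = 76/7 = 10.86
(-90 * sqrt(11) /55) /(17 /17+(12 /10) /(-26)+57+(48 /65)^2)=-76050 * sqrt(11) /2718749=-0.09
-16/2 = -8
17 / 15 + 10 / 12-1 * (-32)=1019 / 30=33.97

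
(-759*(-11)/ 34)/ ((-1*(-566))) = 8349/ 19244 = 0.43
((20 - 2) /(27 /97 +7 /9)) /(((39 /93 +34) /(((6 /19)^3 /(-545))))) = -542376 /18956184005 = -0.00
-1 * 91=-91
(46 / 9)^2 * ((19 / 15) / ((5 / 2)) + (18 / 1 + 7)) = 4047908 / 6075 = 666.32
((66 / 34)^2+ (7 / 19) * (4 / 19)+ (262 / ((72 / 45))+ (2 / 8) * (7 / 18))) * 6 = 1259657125 / 1251948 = 1006.16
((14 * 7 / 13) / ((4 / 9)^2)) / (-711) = -441 / 8216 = -0.05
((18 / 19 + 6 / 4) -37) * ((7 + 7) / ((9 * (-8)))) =9191 / 1368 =6.72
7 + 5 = 12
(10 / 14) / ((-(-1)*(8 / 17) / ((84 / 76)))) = 255 / 152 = 1.68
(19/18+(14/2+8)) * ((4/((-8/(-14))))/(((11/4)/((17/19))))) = 68782/1881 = 36.57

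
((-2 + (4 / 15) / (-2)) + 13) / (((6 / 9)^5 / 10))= 13203 / 16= 825.19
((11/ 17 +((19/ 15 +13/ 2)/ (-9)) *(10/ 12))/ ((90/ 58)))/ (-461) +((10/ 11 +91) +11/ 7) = 93.48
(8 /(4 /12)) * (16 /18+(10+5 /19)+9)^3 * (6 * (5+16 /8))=4583147580032 /555579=8249317.52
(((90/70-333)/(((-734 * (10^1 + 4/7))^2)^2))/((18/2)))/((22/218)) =-4822923/47871144212750962048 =-0.00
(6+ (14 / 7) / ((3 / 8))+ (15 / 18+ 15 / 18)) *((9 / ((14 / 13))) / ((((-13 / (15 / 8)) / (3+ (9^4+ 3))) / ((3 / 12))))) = -11525085 / 448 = -25725.64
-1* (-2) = 2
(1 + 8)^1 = 9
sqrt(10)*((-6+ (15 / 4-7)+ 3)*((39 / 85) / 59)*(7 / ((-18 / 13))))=5915*sqrt(10) / 24072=0.78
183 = 183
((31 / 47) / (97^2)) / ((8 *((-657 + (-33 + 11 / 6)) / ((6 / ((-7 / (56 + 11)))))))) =18693 / 25563142738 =0.00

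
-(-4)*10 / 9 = 40 / 9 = 4.44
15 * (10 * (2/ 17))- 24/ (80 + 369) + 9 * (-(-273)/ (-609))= 3001407/ 221357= 13.56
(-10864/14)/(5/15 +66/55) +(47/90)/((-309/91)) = -323806771/639630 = -506.24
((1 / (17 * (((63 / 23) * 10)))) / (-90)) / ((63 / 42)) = -23 / 1445850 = -0.00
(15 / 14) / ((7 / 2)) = 15 / 49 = 0.31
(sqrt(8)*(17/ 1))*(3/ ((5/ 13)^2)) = 17238*sqrt(2)/ 25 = 975.13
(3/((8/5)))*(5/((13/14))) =525/52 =10.10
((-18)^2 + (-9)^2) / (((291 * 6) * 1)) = 45 / 194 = 0.23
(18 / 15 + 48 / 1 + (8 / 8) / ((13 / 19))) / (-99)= -3293 / 6435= -0.51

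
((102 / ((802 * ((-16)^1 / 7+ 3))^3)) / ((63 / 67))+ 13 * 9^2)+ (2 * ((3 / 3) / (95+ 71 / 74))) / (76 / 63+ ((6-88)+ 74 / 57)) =637212923121827458177 / 605140628137360500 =1053.00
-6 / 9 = -2 / 3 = -0.67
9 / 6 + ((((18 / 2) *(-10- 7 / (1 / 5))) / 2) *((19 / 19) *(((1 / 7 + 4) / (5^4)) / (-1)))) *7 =1362 / 125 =10.90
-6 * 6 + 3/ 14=-501/ 14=-35.79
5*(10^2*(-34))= -17000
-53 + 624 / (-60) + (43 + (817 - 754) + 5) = 238 / 5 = 47.60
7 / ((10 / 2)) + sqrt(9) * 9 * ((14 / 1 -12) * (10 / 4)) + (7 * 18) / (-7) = 118.40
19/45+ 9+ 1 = 469/45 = 10.42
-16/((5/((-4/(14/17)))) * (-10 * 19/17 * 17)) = -272/3325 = -0.08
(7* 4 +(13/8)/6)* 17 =23069/48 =480.60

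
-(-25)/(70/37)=185/14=13.21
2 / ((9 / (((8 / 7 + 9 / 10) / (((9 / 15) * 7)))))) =143 / 1323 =0.11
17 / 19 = 0.89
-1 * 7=-7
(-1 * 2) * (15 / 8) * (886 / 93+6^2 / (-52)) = -53405 / 1612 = -33.13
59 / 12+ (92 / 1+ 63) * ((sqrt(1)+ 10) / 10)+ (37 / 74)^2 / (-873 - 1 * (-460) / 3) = 2272343 / 12954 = 175.42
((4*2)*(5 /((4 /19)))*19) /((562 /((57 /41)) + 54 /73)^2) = 31251627405 /1419855150368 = 0.02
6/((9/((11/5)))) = 22/15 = 1.47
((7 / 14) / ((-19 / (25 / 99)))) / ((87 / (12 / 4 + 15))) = -25 / 18183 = -0.00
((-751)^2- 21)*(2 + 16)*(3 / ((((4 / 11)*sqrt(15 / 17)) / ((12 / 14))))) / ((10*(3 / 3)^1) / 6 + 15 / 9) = 50250618*sqrt(255) / 35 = 22926800.56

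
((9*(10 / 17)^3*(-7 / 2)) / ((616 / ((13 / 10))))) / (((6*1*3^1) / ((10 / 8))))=-1625 / 1729376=-0.00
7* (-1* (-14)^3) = 19208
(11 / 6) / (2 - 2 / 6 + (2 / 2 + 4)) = 11 / 40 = 0.28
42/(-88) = -21/44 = -0.48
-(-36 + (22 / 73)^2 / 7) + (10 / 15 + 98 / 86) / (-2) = 35.08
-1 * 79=-79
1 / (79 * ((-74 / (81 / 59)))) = -81 / 344914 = -0.00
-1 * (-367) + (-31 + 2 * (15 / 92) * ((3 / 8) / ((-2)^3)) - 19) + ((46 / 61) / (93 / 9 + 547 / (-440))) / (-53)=36201347783021 / 114205906048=316.98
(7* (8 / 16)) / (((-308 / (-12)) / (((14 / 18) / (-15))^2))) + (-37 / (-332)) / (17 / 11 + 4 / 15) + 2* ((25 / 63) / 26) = 4290223337 / 46435088700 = 0.09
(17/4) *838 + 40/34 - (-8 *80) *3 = 186411/34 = 5482.68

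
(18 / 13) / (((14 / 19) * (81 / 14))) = 38 / 117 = 0.32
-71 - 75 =-146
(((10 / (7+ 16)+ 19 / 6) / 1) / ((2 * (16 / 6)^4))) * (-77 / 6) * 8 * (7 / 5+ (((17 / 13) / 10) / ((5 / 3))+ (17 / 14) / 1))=-150708789 / 15308800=-9.84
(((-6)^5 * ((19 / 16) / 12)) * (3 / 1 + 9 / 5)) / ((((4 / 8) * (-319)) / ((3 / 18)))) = 6156 / 1595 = 3.86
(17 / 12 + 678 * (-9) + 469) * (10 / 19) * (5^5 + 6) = -1057949245 / 114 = -9280256.54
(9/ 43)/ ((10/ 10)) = 9/ 43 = 0.21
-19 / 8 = -2.38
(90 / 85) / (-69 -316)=-18 / 6545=-0.00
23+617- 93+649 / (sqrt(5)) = 837.24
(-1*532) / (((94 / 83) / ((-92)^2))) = -186868192 / 47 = -3975918.98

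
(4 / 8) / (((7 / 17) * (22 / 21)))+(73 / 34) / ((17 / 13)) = 35617 / 12716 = 2.80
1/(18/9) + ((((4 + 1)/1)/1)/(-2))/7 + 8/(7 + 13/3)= 101/119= 0.85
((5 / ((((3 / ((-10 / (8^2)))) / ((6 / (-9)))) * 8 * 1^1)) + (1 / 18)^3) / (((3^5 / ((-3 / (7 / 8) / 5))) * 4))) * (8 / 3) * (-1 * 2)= 2041 / 24800580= 0.00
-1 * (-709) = 709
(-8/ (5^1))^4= 4096/ 625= 6.55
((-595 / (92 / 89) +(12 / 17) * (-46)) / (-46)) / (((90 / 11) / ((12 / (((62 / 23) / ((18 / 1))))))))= 129.46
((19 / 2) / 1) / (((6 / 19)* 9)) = 361 / 108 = 3.34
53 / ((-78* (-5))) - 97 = -37777 / 390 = -96.86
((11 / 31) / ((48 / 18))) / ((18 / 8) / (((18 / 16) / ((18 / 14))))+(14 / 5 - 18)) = -1155 / 109616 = -0.01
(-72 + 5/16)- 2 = -73.69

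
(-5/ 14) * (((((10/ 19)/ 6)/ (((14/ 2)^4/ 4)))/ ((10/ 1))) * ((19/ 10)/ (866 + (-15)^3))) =1/ 253012578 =0.00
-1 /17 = -0.06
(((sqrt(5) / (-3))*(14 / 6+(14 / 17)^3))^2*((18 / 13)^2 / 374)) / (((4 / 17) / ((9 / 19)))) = 81752405805 / 1705126149298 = 0.05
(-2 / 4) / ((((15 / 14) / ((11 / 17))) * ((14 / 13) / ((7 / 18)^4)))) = -343343 / 53537760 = -0.01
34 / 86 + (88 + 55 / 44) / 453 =15385 / 25972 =0.59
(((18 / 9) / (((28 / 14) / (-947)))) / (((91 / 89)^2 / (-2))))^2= 225071225635876 / 68574961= 3282119.63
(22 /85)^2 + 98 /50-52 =-72211 /1445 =-49.97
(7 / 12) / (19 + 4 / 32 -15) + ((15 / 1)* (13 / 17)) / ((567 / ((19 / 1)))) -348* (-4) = 49216039 / 35343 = 1392.53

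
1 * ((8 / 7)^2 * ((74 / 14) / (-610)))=-1184 / 104615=-0.01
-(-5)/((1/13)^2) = 845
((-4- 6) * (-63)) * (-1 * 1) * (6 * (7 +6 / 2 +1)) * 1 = -41580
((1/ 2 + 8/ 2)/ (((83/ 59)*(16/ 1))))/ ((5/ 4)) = 531/ 3320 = 0.16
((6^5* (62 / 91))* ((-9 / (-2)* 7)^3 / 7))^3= 29083761077771092937061888 / 2197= 13237943139631812898070.95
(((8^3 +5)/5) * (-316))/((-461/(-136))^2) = -3021728512/1062605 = -2843.70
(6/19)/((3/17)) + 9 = 205/19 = 10.79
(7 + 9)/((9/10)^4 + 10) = 160000/106561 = 1.50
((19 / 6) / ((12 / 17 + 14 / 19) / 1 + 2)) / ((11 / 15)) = 30685 / 24464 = 1.25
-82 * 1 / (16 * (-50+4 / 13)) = 533 / 5168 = 0.10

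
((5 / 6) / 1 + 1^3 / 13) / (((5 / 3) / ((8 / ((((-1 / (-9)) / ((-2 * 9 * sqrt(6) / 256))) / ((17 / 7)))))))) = -16.45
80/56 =10/7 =1.43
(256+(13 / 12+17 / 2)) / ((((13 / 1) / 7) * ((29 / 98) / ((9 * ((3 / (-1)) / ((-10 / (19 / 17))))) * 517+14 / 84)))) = 754030.59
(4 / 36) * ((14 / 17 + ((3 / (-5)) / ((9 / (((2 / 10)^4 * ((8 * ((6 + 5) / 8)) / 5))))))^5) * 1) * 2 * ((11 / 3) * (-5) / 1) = -69703906774520873963204426 / 20775385200977325439453125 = -3.36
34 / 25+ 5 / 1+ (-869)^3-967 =-16405896741 / 25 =-656235869.64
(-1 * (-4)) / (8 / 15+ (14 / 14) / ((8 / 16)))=1.58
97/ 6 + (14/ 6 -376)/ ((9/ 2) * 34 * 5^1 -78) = 64397/ 4122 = 15.62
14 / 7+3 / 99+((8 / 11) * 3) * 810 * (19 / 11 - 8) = -4023343 / 363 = -11083.59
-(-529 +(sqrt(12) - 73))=598.54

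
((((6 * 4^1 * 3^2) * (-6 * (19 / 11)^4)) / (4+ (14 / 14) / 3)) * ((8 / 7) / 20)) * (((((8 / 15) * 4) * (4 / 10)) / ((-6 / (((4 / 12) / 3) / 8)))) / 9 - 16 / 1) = 1216067996288 / 499624125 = 2433.97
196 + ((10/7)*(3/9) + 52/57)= 78758/399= 197.39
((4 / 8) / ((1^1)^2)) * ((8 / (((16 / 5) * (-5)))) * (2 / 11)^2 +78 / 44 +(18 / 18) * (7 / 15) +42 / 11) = 3.02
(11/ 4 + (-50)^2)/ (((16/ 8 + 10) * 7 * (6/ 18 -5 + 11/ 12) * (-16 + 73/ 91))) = 43381/ 82980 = 0.52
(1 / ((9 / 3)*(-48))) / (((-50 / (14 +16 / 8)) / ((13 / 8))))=13 / 3600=0.00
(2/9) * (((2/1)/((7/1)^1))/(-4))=-1/63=-0.02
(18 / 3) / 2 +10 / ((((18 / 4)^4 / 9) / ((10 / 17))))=38779 / 12393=3.13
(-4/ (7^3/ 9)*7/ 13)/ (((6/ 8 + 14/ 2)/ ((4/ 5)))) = -576/ 98735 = -0.01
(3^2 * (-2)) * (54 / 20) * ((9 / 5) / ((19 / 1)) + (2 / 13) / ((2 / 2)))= -74601 / 6175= -12.08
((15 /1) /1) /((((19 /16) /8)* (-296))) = -240 /703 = -0.34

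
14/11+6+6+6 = 19.27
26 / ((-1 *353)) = -26 / 353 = -0.07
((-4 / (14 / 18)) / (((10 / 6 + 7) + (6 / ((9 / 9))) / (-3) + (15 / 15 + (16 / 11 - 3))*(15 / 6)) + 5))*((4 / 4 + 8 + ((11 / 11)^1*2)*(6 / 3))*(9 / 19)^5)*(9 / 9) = -227988189 / 1473278905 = -0.15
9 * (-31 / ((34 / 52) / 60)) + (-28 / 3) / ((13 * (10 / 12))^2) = -1838894712 / 71825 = -25602.43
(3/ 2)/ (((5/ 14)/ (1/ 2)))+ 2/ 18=199/ 90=2.21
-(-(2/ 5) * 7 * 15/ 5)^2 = -1764/ 25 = -70.56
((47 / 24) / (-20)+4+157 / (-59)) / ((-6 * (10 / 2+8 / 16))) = -35147 / 934560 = -0.04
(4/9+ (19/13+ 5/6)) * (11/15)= 7051/3510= 2.01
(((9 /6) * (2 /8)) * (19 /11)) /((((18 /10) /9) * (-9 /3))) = -95 /88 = -1.08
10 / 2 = 5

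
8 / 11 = 0.73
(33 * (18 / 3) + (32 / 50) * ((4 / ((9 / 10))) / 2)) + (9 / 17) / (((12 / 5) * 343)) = 209310251 / 1049580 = 199.42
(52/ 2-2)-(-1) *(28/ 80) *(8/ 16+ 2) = 199/ 8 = 24.88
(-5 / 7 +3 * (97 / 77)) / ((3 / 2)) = 2.04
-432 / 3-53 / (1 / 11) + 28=-699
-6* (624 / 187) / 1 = -3744 / 187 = -20.02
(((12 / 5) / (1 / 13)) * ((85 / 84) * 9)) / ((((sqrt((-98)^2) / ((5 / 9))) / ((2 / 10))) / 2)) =221 / 343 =0.64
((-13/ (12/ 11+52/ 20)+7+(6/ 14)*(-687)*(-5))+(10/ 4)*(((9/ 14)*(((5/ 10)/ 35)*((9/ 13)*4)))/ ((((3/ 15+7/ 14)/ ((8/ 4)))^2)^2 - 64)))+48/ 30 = 155205865215879/ 105066203515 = 1477.22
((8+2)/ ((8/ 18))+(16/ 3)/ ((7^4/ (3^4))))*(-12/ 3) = -217818/ 2401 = -90.72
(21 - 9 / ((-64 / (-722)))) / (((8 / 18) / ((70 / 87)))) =-270585 / 1856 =-145.79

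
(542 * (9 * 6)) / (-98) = -14634 / 49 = -298.65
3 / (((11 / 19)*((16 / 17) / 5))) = 4845 / 176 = 27.53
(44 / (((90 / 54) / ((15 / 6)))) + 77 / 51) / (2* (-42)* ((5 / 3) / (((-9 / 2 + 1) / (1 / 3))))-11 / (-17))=3443 / 713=4.83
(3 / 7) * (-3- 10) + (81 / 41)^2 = -19632 / 11767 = -1.67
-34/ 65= -0.52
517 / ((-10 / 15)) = -1551 / 2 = -775.50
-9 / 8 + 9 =63 / 8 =7.88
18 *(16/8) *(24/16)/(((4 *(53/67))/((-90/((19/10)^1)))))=-814050/1007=-808.39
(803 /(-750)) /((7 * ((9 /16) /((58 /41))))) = -372592 /968625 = -0.38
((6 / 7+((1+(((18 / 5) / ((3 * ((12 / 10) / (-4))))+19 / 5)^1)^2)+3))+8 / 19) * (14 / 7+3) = 17683 / 665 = 26.59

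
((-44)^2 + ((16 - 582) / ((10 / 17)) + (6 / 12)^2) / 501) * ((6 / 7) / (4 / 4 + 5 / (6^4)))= 12557903688 / 7604345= 1651.41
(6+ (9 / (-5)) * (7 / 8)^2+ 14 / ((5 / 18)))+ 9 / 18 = 17767 / 320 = 55.52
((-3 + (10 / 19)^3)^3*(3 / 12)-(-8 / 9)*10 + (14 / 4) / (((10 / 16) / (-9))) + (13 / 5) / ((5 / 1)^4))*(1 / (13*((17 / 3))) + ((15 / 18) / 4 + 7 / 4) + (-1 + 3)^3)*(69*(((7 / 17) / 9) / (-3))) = 14628046905692239930866403 / 29459805637503582900000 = 496.54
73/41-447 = -445.22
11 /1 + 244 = 255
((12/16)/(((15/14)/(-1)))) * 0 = 0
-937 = -937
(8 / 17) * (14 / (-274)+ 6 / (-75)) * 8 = -28736 / 58225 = -0.49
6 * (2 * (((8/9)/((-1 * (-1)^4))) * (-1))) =32/3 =10.67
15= 15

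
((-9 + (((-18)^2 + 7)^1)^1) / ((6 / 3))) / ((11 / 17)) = 248.82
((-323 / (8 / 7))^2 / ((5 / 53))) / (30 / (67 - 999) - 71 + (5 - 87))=-63129582229 / 11410080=-5532.79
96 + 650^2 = 422596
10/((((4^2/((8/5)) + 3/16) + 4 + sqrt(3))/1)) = 36320/50761-2560 *sqrt(3)/50761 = 0.63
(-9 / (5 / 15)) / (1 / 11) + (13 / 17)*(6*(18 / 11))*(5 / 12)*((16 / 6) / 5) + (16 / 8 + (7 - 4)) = -54292 / 187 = -290.33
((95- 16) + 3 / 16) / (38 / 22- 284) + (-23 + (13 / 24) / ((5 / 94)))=-650669 / 49680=-13.10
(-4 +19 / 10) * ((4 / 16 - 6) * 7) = 3381 / 40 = 84.52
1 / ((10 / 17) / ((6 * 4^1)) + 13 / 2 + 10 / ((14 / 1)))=1428 / 10337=0.14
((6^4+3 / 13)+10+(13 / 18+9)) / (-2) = -307933 / 468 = -657.98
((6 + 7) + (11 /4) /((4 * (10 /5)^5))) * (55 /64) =366685 /32768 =11.19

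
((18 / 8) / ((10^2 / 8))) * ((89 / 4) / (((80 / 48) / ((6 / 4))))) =7209 / 2000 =3.60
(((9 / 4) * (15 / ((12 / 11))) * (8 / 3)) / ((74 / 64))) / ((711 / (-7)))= -6160 / 8769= -0.70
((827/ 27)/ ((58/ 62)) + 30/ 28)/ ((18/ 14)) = 370663/ 14094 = 26.30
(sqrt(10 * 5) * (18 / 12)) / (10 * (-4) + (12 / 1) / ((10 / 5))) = -15 * sqrt(2) / 68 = -0.31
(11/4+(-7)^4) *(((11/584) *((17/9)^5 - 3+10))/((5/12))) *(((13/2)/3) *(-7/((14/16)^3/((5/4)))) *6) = -13442928928000/23468697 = -572802.53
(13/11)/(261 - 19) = 13/2662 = 0.00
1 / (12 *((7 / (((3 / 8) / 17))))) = 1 / 3808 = 0.00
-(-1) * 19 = 19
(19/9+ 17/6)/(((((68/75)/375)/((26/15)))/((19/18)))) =13739375/3672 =3741.66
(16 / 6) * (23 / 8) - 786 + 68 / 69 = -17879 / 23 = -777.35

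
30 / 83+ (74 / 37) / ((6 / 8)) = 754 / 249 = 3.03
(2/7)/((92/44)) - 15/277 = 3679/44597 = 0.08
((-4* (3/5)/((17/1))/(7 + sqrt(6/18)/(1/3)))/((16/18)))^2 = 9477/15288100 - 5103* sqrt(3)/30576200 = 0.00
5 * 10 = 50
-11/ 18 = -0.61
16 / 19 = 0.84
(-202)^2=40804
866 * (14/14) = 866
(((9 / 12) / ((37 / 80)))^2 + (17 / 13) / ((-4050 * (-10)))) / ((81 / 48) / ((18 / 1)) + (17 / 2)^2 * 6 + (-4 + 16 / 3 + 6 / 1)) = 15163386184 / 2542486093875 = 0.01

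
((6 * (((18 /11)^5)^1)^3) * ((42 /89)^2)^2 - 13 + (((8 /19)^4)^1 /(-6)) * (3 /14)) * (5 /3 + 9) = 3577570143305777246752257161456608 /717272206111532866761928269231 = 4987.74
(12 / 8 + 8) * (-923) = -17537 / 2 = -8768.50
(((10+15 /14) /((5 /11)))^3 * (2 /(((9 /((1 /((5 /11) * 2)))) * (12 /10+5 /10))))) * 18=436170031 /11662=37400.96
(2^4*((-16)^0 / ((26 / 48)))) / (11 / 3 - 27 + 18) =-72 / 13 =-5.54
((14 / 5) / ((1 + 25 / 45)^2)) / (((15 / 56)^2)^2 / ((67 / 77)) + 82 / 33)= 17972140032 / 38685256535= 0.46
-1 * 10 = -10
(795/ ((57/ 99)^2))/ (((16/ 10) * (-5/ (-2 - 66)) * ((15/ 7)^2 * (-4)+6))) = -240391305/ 145844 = -1648.28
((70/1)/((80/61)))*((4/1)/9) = 427/18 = 23.72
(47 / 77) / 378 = 47 / 29106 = 0.00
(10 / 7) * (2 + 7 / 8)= 115 / 28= 4.11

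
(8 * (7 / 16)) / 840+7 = 1681 / 240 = 7.00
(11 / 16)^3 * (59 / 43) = 78529 / 176128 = 0.45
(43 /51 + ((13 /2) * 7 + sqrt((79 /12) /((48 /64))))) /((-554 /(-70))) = 35 * sqrt(79) /831 + 165445 /28254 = 6.23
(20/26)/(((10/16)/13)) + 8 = 24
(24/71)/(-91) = -24/6461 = -0.00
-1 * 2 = -2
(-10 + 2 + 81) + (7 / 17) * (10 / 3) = 3793 / 51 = 74.37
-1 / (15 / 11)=-0.73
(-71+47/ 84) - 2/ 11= -70.62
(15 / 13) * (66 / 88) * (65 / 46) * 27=6075 / 184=33.02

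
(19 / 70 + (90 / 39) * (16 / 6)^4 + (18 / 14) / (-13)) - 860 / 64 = 20330237 / 196560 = 103.43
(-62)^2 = 3844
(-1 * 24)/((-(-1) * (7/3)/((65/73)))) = -4680/511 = -9.16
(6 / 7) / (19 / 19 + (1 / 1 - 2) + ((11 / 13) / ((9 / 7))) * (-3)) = -234 / 539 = -0.43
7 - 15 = -8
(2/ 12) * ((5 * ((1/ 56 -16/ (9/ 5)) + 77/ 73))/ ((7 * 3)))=-1437875/ 4635792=-0.31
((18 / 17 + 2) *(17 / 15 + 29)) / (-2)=-11752 / 255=-46.09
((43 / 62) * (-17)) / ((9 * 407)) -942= -942.00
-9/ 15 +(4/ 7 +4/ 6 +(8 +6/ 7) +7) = 1732/ 105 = 16.50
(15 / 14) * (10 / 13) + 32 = 2987 / 91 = 32.82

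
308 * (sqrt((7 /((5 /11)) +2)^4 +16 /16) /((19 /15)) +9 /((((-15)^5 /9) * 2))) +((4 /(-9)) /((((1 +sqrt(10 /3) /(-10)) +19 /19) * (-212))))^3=73618.87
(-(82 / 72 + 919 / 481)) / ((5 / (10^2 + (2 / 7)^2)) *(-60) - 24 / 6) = 32369465 / 74276982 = 0.44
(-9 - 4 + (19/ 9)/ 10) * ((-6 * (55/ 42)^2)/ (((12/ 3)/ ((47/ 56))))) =32728685/ 1185408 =27.61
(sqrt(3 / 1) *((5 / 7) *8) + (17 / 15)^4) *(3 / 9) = 83521 / 151875 + 40 *sqrt(3) / 21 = 3.85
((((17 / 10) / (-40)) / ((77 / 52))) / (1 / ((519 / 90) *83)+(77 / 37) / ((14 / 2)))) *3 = -352240629 / 1224754300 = -0.29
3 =3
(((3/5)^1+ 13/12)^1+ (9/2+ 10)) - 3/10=953/60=15.88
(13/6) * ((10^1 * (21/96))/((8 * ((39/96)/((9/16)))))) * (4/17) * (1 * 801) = 84105/544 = 154.60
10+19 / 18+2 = 235 / 18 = 13.06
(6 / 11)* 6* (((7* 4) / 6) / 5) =168 / 55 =3.05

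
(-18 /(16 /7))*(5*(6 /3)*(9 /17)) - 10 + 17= -2359 /68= -34.69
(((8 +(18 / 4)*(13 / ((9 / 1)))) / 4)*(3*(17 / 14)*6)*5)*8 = 22185 / 7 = 3169.29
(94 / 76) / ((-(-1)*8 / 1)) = 47 / 304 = 0.15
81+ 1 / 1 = 82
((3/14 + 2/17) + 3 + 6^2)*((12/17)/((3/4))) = 74888/2023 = 37.02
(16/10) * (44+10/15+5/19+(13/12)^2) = 126139/1710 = 73.77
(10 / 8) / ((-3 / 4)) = -1.67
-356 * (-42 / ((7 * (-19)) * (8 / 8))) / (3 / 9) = -6408 / 19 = -337.26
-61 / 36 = -1.69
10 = 10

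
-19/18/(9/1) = -19/162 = -0.12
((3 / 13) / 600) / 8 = 1 / 20800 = 0.00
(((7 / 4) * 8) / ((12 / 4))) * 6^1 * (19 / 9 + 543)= 137368 / 9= 15263.11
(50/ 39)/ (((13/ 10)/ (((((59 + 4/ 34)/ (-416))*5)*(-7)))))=1465625/ 298792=4.91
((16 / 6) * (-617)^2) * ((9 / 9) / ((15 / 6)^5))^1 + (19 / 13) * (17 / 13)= 16473157021 / 1584375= 10397.26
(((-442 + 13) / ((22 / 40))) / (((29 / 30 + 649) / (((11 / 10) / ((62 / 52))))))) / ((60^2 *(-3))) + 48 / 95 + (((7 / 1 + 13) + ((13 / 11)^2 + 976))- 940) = 2413950016403 / 41690226930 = 57.90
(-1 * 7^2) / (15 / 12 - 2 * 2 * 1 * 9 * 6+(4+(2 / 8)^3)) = 3136 / 13487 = 0.23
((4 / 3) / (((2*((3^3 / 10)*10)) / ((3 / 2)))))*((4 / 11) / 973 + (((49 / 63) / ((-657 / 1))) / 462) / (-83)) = 1070879 / 77359530654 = 0.00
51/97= 0.53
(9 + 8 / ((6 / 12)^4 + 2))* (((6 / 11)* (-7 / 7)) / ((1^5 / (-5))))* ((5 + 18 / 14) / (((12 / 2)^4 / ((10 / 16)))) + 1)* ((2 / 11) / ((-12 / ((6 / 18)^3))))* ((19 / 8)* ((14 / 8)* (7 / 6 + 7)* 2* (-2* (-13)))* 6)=-468057806125 / 2235568896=-209.37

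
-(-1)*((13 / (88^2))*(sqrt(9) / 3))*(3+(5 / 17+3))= 0.01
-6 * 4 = -24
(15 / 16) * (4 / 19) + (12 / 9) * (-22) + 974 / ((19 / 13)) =637.29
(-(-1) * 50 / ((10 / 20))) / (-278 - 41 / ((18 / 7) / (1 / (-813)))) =-292680 / 813593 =-0.36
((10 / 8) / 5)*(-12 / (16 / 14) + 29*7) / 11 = 35 / 8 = 4.38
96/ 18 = 16/ 3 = 5.33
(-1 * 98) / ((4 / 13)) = -637 / 2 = -318.50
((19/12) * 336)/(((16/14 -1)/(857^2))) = 2735088076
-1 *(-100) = 100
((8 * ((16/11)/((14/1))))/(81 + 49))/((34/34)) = 32/5005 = 0.01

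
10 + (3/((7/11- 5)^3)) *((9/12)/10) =4913869/491520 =10.00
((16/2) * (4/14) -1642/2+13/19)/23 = -108798/3059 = -35.57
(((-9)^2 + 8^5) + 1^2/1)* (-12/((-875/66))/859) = 1040688/30065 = 34.61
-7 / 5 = -1.40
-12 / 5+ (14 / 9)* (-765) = -5962 / 5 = -1192.40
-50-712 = -762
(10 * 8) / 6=13.33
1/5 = 0.20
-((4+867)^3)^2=-436625333178768721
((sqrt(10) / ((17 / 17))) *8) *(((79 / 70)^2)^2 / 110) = 0.37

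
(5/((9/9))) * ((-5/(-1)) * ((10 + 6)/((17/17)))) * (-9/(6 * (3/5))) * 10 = -10000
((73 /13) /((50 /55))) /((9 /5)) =803 /234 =3.43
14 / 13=1.08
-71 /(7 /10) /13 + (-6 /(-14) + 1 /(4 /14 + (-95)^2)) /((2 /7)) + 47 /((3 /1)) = 9.36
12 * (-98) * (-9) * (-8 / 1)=-84672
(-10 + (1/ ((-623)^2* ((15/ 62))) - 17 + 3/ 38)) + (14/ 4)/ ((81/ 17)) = -78209902339/ 2986652655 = -26.19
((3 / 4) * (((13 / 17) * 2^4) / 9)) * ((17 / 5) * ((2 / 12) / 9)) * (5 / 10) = 13 / 405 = 0.03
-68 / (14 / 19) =-646 / 7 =-92.29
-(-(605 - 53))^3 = 168196608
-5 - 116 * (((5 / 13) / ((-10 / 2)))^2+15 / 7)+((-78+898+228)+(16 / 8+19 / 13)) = 943092 / 1183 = 797.20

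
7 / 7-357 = -356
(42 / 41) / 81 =14 / 1107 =0.01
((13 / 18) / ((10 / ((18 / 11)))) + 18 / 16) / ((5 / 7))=3829 / 2200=1.74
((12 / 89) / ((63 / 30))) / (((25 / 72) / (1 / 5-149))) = -428544 / 15575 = -27.51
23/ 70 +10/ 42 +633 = 19007/ 30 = 633.57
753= 753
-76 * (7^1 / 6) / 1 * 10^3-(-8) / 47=-12501976 / 141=-88666.50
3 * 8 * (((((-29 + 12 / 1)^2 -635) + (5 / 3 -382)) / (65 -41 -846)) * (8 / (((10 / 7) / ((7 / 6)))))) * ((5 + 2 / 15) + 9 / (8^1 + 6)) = 74007556 / 92475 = 800.30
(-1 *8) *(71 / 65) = -568 / 65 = -8.74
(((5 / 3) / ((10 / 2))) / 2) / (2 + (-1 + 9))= 1 / 60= 0.02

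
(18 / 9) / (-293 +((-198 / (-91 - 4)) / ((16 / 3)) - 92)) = -1520 / 292303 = -0.01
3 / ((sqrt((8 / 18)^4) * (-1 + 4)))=81 / 16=5.06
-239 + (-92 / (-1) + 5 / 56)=-8227 / 56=-146.91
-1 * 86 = -86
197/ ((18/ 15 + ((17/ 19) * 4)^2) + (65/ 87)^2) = 2691422865/ 199015859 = 13.52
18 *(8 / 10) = 72 / 5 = 14.40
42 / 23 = 1.83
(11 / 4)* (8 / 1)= 22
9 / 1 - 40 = -31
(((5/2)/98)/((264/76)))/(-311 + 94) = -95/2807112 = -0.00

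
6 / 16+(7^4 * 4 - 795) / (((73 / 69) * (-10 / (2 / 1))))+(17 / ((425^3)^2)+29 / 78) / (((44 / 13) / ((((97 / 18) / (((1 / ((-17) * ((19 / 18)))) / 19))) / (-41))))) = -8665436322830283540847577 / 5220251074757812500000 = -1659.97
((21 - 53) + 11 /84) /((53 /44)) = -29447 /1113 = -26.46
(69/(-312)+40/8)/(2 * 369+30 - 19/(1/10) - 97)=497/50024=0.01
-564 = -564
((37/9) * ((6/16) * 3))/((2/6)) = 111/8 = 13.88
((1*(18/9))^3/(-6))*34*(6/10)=-136/5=-27.20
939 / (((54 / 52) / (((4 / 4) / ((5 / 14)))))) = 113932 / 45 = 2531.82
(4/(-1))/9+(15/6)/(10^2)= -151/360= -0.42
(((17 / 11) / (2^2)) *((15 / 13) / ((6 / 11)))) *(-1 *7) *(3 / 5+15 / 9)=-2023 / 156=-12.97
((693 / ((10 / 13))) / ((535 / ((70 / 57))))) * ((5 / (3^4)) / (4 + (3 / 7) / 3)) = 49049 / 1591839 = 0.03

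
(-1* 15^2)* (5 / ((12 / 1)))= -375 / 4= -93.75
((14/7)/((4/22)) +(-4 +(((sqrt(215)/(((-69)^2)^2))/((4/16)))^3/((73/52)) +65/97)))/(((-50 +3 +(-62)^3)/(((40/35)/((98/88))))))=-0.00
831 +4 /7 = 5821 /7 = 831.57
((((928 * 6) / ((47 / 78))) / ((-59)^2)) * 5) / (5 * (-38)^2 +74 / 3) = 3257280 / 1777917269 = 0.00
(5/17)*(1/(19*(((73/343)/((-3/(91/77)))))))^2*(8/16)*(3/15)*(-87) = -1.01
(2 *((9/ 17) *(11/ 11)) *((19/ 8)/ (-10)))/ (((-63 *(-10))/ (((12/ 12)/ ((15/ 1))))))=-19/ 714000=-0.00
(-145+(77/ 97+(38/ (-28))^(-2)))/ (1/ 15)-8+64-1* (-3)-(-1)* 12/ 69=-1687918183/ 805391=-2095.77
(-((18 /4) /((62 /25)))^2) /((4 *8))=-50625 /492032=-0.10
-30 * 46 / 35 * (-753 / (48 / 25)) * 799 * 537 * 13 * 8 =690016051864.29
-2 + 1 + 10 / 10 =0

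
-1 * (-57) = 57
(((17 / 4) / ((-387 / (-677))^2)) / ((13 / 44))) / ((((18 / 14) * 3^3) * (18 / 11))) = 6599479271 / 8516164878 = 0.77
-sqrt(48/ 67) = -4 *sqrt(201)/ 67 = -0.85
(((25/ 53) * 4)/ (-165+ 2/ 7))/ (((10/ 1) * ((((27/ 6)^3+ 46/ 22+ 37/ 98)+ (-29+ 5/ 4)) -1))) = -60368/ 3417276389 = -0.00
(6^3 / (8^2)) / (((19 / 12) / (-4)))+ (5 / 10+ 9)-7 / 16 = 163 / 304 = 0.54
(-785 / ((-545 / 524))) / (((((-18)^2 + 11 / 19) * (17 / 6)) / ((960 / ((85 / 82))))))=147655922688 / 194266667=760.07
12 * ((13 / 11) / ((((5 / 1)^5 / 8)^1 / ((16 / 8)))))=2496 / 34375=0.07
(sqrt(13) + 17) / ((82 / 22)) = 11 * sqrt(13) / 41 + 187 / 41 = 5.53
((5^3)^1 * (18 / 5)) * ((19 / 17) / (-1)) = -8550 / 17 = -502.94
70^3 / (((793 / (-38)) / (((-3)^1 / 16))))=3081.81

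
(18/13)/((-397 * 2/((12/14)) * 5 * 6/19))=-171/180635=-0.00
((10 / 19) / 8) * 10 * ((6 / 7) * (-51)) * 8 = -30600 / 133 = -230.08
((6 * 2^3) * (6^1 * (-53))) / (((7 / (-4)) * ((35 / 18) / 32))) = 35168256 / 245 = 143543.90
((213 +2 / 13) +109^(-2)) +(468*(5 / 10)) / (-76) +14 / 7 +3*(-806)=-12947045993 / 5869214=-2205.93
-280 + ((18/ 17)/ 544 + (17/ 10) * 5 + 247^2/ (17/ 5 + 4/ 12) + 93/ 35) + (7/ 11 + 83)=28762433107/ 1780240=16156.49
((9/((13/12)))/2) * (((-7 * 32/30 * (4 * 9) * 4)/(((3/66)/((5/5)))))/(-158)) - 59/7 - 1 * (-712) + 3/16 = 762400363/575120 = 1325.64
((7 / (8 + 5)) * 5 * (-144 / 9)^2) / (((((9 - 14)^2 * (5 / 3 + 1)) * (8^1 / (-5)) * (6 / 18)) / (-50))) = 12600 / 13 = 969.23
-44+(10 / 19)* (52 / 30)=-2456 / 57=-43.09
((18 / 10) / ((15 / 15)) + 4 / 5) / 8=13 / 40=0.32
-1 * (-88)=88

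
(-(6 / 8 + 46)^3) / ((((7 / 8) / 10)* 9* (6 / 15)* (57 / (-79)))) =12914925925 / 28728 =449558.83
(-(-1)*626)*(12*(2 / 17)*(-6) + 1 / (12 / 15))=-153683 / 34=-4520.09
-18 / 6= -3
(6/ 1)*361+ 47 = 2213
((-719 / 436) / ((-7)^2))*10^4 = -1797500 / 5341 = -336.55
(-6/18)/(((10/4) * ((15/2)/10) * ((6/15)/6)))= -2.67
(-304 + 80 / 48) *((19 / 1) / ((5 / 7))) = -120631 / 15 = -8042.07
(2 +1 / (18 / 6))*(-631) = -4417 / 3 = -1472.33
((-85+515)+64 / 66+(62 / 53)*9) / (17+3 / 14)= 10810520 / 421509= 25.65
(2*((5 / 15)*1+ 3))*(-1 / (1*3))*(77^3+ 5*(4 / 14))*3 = -21304940 / 7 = -3043562.86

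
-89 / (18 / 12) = -178 / 3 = -59.33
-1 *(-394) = 394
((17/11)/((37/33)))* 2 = 102/37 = 2.76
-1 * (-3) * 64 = 192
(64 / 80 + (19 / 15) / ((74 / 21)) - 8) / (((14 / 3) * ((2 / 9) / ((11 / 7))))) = -751707 / 72520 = -10.37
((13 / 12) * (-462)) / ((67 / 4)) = -2002 / 67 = -29.88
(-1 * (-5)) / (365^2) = 0.00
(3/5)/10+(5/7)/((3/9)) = 771/350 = 2.20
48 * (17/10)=408/5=81.60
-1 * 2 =-2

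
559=559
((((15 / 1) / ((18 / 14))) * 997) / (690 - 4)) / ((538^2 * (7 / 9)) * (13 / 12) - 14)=44865 / 645278354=0.00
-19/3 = -6.33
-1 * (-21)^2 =-441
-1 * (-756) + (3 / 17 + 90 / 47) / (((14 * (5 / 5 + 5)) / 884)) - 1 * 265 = 168780 / 329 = 513.01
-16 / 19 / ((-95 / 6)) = 96 / 1805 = 0.05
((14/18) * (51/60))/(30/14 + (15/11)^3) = 1108723/7846200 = 0.14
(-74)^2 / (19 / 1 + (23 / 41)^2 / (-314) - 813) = -2890418984 / 419100725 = -6.90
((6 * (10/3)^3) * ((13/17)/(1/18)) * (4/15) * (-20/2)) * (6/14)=-416000/119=-3495.80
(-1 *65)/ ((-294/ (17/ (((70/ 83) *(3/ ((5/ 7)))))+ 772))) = 14844635/ 86436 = 171.74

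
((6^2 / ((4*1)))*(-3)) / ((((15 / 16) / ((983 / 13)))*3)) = -47184 / 65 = -725.91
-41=-41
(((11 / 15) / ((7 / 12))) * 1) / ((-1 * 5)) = -44 / 175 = -0.25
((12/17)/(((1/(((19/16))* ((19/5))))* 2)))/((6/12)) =1083/340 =3.19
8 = 8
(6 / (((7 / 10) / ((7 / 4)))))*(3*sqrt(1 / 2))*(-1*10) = -225*sqrt(2) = -318.20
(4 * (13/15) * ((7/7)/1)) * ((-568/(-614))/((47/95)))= 280592/43287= 6.48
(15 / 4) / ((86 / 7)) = 105 / 344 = 0.31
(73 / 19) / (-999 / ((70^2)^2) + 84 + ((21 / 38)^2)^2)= 6010987535000 / 131564159249973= 0.05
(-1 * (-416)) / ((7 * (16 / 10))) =260 / 7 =37.14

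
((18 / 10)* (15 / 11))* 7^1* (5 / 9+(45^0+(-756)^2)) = 108020598 / 11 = 9820054.36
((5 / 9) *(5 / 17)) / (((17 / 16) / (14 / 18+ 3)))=800 / 1377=0.58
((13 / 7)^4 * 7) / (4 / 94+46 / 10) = 6711835 / 374213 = 17.94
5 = 5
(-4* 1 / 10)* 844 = -1688 / 5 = -337.60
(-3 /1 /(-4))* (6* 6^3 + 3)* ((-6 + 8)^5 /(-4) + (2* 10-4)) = 7794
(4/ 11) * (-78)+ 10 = -202/ 11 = -18.36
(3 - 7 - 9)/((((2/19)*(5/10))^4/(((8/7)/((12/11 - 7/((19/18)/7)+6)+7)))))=2832657256/47299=59888.31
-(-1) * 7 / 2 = 7 / 2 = 3.50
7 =7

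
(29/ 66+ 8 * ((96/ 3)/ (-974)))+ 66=66.18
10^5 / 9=100000 / 9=11111.11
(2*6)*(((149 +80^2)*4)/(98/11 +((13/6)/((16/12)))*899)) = 27662976/129341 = 213.88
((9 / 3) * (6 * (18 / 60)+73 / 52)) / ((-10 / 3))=-7497 / 2600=-2.88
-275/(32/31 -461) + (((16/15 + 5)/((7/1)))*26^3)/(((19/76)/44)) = 191136652289/71295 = 2680926.46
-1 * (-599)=599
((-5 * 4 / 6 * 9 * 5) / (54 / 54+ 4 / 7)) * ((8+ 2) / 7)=-1500 / 11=-136.36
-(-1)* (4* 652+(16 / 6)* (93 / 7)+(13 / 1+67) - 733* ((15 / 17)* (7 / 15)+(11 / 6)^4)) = -903620891 / 154224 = -5859.15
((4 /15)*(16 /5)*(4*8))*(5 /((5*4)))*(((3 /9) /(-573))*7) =-3584 /128925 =-0.03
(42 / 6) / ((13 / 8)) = 56 / 13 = 4.31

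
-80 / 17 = -4.71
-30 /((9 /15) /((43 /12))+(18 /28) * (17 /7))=-210700 /12141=-17.35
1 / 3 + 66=199 / 3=66.33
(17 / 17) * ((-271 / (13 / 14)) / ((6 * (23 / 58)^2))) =-6381508 / 20631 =-309.32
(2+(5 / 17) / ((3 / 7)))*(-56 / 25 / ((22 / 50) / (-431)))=3306632 / 561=5894.17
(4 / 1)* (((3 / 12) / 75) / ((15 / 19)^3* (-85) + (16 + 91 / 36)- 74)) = -82308 / 600623075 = -0.00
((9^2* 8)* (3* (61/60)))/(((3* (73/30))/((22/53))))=434808/3869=112.38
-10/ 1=-10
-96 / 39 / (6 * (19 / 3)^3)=-144 / 89167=-0.00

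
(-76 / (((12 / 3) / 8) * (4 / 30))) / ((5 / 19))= -4332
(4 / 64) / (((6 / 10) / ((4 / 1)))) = 5 / 12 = 0.42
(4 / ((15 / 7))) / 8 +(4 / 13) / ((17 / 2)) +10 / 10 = 8417 / 6630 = 1.27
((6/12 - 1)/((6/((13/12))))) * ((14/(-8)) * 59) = 9.32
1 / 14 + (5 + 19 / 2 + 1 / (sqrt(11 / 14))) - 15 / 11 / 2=sqrt(154) / 11 + 2139 / 154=15.02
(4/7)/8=1/14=0.07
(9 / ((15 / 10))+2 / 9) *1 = 56 / 9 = 6.22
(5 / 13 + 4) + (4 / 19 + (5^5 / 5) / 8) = 163455 / 1976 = 82.72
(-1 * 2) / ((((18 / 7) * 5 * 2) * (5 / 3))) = -7 / 150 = -0.05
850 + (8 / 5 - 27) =4123 / 5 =824.60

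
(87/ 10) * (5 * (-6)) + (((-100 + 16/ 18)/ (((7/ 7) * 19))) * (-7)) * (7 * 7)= 261325/ 171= 1528.22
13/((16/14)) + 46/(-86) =3729/344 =10.84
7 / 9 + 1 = 16 / 9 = 1.78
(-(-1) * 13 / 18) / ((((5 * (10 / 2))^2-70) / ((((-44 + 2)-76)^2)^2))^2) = 244325848173590144 / 2772225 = 88133484177.36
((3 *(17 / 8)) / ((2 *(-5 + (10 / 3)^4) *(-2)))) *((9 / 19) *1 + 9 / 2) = -780759 / 11667520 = -0.07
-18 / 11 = -1.64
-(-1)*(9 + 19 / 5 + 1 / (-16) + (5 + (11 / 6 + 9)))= 6857 / 240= 28.57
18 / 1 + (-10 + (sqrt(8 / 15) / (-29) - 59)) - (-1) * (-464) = -515 - 2 * sqrt(30) / 435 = -515.03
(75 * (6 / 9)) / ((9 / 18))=100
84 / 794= 42 / 397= 0.11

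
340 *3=1020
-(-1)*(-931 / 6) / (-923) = 0.17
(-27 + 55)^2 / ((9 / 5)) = 3920 / 9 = 435.56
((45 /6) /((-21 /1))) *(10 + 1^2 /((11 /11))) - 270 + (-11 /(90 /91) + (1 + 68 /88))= -1963117 /6930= -283.28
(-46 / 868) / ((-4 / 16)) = 46 / 217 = 0.21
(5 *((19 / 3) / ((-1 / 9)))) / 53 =-285 / 53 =-5.38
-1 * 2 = -2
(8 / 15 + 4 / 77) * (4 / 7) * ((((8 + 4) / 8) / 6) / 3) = 676 / 24255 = 0.03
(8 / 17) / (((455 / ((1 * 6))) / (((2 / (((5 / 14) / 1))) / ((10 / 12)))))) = 1152 / 27625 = 0.04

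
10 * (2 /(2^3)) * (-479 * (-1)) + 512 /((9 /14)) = 35891 /18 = 1993.94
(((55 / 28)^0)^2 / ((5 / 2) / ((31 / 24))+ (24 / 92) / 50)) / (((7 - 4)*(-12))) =-17825 / 1245348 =-0.01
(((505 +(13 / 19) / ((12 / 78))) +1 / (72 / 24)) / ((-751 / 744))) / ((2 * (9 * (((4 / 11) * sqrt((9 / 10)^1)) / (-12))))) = 39634430 * sqrt(10) / 128421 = 975.97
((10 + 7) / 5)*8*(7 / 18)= 476 / 45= 10.58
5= 5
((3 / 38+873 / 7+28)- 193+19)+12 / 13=-70141 / 3458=-20.28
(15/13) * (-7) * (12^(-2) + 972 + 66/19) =-93412025/11856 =-7878.88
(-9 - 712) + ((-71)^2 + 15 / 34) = 146895 / 34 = 4320.44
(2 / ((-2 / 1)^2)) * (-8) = -4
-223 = -223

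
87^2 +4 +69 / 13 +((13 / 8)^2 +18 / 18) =6308181 / 832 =7581.95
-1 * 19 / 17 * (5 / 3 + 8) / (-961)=0.01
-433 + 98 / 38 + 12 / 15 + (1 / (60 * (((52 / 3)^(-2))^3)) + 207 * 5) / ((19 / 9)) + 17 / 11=214168.85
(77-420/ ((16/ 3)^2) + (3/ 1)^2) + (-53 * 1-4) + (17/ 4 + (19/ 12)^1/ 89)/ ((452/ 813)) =14102799/ 643648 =21.91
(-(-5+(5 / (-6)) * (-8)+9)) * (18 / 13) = -192 / 13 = -14.77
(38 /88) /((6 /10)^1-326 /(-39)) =3705 /76868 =0.05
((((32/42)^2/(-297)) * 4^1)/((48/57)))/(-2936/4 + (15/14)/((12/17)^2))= 38912/3067375311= 0.00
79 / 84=0.94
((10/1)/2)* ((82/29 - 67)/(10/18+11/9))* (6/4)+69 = -201.73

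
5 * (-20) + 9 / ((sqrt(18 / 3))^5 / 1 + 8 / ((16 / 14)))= -772763 / 7727 + 324 * sqrt(6) / 7727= -99.91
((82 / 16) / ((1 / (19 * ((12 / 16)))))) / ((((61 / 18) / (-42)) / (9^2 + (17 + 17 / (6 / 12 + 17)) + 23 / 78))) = -5699879901 / 63440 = -89846.78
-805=-805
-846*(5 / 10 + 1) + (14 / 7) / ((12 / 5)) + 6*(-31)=-8725 / 6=-1454.17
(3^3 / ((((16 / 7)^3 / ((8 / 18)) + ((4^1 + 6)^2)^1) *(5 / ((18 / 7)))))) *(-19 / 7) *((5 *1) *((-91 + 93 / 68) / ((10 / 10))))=8564535 / 64328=133.14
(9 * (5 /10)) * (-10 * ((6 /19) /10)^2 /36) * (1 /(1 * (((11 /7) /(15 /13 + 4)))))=-4221 /1032460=-0.00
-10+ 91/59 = -499/59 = -8.46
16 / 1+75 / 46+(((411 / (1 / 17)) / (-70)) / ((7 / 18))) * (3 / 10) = -1672726 / 28175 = -59.37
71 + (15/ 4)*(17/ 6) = 653/ 8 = 81.62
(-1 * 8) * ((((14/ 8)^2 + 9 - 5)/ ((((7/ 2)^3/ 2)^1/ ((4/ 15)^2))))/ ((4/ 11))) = -39776/ 77175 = -0.52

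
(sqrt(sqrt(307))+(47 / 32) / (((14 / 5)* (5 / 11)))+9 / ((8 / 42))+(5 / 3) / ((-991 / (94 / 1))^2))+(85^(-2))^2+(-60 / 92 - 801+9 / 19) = -22665220529967613983557 / 30109512053743080000+307^(1 / 4) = -748.57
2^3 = 8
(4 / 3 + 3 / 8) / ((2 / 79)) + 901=46487 / 48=968.48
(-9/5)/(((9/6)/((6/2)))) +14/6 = -19/15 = -1.27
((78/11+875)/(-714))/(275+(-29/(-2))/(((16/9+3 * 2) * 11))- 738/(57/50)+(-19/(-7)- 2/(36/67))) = 5530710/1670765083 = 0.00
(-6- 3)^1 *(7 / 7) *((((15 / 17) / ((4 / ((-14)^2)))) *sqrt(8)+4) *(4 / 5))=-10584 *sqrt(2) / 17- 144 / 5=-909.27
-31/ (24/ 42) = -217/ 4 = -54.25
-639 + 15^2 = -414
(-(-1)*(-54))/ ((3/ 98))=-1764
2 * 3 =6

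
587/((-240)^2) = 587/57600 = 0.01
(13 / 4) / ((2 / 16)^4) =13312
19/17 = 1.12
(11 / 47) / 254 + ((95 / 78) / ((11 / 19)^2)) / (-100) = -39903191 / 1126708440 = -0.04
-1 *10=-10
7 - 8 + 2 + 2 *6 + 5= 18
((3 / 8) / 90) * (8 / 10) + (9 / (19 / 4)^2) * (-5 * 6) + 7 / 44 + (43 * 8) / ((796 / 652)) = 269.96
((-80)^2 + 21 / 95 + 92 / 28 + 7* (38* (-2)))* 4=15618208 / 665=23486.03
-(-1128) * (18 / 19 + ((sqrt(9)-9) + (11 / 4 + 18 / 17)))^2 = 364125309 / 208658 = 1745.08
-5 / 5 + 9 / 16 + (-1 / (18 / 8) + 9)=1169 / 144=8.12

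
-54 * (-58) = 3132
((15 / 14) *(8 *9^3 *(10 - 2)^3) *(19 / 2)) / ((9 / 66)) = 1560176640 / 7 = 222882377.14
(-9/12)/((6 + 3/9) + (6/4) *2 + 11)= -9/244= -0.04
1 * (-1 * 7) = -7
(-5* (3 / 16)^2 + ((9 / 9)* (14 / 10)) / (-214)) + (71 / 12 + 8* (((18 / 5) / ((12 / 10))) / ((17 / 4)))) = 11.38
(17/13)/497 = 17/6461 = 0.00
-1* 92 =-92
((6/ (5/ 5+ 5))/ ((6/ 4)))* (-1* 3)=-2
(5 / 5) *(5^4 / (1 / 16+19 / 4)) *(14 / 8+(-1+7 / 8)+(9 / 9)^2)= 3750 / 11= 340.91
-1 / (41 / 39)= -39 / 41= -0.95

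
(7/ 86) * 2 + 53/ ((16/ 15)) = 34297/ 688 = 49.85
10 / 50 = 1 / 5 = 0.20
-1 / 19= -0.05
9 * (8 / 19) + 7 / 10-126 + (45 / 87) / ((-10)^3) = -13390517 / 110200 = -121.51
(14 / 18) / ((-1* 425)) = -7 / 3825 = -0.00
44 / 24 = 11 / 6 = 1.83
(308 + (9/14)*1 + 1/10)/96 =1801/560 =3.22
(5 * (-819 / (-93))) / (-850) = -273 / 5270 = -0.05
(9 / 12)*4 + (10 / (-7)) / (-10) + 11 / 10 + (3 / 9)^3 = 8089 / 1890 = 4.28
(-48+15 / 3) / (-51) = 0.84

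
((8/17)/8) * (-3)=-3/17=-0.18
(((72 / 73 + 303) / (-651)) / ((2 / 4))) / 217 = -14794 / 3437497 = -0.00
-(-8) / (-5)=-8 / 5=-1.60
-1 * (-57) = 57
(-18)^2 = 324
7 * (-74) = -518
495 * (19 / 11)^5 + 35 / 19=2117577080 / 278179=7612.28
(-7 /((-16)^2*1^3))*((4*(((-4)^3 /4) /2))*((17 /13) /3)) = 119 /312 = 0.38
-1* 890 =-890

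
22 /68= 11 /34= 0.32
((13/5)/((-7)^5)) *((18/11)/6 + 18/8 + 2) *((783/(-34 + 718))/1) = -225069/281013040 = -0.00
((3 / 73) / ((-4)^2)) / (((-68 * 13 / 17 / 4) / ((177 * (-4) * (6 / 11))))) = 1593 / 20878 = 0.08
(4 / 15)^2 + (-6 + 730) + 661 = 311641 / 225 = 1385.07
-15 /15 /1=-1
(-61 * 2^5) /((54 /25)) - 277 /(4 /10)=-86195 /54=-1596.20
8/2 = 4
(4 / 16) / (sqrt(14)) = sqrt(14) / 56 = 0.07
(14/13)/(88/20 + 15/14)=980/4979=0.20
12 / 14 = 6 / 7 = 0.86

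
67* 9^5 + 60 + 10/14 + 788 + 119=27700755/7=3957250.71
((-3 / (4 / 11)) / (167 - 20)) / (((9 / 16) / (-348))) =34.72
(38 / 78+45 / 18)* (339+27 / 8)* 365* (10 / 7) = 388230425 / 728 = 533283.55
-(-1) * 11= 11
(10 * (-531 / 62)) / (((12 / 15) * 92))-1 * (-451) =449.84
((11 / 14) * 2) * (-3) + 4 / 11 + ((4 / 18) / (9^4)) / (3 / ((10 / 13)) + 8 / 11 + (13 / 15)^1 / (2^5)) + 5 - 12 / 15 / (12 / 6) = 1857499552 / 7449129765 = 0.25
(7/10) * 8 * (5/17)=28/17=1.65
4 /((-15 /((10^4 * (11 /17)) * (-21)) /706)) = 434896000 /17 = 25582117.65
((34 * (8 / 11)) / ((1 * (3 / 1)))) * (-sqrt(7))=-272 * sqrt(7) / 33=-21.81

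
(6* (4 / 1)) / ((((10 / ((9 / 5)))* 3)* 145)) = 36 / 3625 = 0.01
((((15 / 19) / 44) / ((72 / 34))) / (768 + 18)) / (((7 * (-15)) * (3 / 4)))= -17 / 124191144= -0.00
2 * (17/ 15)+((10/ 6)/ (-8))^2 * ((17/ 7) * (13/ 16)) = 758761/ 322560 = 2.35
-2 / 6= -1 / 3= -0.33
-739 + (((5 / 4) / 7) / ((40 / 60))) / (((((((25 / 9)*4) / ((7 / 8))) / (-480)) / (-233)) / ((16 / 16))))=12961 / 8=1620.12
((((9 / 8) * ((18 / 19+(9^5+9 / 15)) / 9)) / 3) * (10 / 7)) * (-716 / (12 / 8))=-1677785.39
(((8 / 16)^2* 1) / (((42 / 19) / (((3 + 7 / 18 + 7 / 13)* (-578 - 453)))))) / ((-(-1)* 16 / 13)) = -372.07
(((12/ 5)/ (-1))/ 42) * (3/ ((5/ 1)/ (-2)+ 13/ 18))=27/ 280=0.10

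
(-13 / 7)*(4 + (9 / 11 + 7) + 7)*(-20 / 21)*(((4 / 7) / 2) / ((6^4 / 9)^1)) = 1495 / 22638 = 0.07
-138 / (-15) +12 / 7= 382 / 35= 10.91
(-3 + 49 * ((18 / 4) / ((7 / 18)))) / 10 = 56.40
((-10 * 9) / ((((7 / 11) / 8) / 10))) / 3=-26400 / 7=-3771.43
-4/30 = -0.13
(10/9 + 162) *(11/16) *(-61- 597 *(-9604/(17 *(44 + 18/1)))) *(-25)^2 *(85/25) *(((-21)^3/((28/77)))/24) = -5397026509980875/3968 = -1360137729329.86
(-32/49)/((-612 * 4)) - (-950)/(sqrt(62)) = 2/7497 + 475 * sqrt(62)/31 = 120.65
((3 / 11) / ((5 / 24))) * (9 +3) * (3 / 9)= 288 / 55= 5.24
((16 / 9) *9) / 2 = 8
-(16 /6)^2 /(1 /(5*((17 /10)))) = -544 /9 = -60.44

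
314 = 314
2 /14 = 1 /7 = 0.14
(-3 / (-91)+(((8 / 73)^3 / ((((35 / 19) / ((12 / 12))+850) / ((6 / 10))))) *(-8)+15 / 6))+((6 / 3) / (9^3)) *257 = 26676189418687 / 8238388066650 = 3.24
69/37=1.86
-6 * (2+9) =-66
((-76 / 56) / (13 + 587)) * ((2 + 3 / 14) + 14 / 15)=-0.01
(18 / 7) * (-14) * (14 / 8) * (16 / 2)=-504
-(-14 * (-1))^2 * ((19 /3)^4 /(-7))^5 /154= 75179946915091916386711202 /92089462814811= 816379470757.44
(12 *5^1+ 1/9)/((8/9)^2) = 4869/64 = 76.08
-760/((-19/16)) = 640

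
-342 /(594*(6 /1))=-19 /198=-0.10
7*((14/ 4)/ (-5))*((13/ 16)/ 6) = -637/ 960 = -0.66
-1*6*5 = -30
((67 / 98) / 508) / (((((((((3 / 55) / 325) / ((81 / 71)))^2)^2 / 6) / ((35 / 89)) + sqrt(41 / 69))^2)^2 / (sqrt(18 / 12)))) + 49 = 49.00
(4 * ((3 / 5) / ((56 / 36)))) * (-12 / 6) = -108 / 35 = -3.09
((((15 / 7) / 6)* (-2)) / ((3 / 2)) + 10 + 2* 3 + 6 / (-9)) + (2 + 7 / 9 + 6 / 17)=17.99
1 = 1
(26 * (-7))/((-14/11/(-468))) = -66924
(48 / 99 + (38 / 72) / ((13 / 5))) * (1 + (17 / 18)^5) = 11718673925 / 9727496064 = 1.20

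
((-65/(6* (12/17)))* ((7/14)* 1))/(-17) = 65/144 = 0.45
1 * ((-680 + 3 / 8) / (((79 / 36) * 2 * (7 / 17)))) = -831861 / 2212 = -376.07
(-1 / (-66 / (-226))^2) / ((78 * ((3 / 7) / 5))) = -446915 / 254826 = -1.75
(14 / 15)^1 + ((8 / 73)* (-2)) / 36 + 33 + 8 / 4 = 118021 / 3285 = 35.93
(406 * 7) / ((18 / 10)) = 14210 / 9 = 1578.89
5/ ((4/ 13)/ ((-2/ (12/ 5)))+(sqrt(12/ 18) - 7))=-467025/ 679873 - 21125 * sqrt(6)/ 679873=-0.76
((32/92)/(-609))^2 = 0.00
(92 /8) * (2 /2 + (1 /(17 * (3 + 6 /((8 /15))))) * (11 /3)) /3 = 67873 /17442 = 3.89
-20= -20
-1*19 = -19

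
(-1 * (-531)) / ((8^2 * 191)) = 531 / 12224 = 0.04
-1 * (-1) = 1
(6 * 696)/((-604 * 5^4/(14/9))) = -0.02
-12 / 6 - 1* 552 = -554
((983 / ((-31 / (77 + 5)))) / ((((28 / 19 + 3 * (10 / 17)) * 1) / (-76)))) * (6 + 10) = 15829728704 / 16213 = 976360.25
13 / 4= 3.25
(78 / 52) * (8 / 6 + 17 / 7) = 79 / 14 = 5.64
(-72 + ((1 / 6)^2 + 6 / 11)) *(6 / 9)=-28285 / 594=-47.62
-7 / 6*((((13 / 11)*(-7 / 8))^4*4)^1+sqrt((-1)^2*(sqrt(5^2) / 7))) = -480024727 / 89954304 - sqrt(35) / 6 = -6.32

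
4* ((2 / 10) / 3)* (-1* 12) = -16 / 5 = -3.20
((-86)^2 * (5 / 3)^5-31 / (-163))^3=53469508362353547486391150937 / 62141485943529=860447856218692.59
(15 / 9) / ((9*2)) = 5 / 54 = 0.09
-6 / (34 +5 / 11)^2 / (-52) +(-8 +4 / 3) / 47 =-74642137 / 526587906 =-0.14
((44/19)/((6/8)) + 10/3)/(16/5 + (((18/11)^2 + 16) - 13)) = 73810/102049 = 0.72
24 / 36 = 2 / 3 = 0.67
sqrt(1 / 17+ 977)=sqrt(282370) / 17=31.26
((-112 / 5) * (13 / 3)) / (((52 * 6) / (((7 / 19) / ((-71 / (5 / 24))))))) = 49 / 145692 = 0.00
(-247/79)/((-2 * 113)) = 247/17854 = 0.01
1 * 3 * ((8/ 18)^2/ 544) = 1/ 918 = 0.00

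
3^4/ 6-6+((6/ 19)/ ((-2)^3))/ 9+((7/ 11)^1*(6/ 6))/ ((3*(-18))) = 168925/ 22572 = 7.48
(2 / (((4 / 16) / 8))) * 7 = 448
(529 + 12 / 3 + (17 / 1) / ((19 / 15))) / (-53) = -10382 / 1007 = -10.31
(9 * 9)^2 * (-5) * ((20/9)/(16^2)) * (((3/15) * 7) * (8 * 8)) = -25515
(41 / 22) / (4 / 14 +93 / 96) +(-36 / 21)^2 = 4.42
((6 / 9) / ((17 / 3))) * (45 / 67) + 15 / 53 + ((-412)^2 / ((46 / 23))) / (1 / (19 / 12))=134381.03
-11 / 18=-0.61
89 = 89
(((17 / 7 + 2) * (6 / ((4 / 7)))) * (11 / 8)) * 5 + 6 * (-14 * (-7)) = 14523 / 16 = 907.69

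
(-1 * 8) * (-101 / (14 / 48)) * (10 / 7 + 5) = 872640 / 49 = 17808.98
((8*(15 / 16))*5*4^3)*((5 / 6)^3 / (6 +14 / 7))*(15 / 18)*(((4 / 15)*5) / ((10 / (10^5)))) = 156250000 / 81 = 1929012.35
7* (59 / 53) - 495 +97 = -20681 / 53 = -390.21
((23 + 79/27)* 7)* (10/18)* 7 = 171500/243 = 705.76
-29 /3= -9.67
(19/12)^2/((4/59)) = 21299/576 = 36.98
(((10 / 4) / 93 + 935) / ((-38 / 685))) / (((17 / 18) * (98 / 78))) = -1991202525 / 140182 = -14204.41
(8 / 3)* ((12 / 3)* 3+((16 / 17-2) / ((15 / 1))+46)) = 39392 / 255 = 154.48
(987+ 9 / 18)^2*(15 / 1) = 58509375 / 4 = 14627343.75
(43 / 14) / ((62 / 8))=0.40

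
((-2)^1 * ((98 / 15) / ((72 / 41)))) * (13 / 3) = -26117 / 810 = -32.24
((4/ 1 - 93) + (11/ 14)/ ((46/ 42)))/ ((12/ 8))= -4061/ 69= -58.86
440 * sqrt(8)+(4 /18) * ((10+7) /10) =1244.89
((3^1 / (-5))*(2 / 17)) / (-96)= 1 / 1360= 0.00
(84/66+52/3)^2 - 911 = -615083/1089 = -564.81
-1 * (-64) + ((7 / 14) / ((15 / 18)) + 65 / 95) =6202 / 95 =65.28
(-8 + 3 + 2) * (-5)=15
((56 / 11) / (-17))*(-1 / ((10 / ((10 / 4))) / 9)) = 126 / 187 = 0.67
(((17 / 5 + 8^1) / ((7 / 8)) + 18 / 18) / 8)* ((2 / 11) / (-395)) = -491 / 608300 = -0.00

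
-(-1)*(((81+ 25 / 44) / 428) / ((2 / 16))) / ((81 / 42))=0.79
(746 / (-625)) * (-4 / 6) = 1492 / 1875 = 0.80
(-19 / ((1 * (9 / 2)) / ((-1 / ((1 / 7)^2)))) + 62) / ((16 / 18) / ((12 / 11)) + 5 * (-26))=-1815 / 872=-2.08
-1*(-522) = 522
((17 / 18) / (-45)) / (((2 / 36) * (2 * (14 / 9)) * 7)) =-17 / 980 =-0.02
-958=-958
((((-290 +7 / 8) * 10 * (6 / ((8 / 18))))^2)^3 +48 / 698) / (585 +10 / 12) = 970516870811235675736247583213358743 / 160790609920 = 6035905152011725609456831.00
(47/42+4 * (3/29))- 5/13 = 18181/15834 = 1.15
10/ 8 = 5/ 4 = 1.25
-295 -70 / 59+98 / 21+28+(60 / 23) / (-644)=-172721684 / 655431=-263.52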